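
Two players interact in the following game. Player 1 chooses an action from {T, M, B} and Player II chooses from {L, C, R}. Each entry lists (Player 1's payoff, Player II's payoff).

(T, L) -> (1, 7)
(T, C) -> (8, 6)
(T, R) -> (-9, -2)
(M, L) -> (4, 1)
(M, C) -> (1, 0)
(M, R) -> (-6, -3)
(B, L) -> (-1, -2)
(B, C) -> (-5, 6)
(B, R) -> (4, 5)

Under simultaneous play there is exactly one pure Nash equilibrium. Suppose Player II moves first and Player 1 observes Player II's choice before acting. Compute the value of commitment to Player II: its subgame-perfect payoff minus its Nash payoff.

5

Backward induction with Player II moving first.
- L: BR = M, leader payoff 1.
- C: BR = T, leader payoff 6.
- R: BR = B, leader payoff 5.
Maximizing over 1, 6, 5, Player II chooses C. Subgame-perfect outcome: (T, C) with payoffs (8, 6).
Now find the simultaneous Nash equilibrium.
Player 1's best replies: L→M; C→T; R→B.
Player II's best replies: T→L; M→L; B→C.
Only (M, L) has each player best-responding; Nash payoffs (4, 1).
Player II's commitment gain: 6 − 1 = 5.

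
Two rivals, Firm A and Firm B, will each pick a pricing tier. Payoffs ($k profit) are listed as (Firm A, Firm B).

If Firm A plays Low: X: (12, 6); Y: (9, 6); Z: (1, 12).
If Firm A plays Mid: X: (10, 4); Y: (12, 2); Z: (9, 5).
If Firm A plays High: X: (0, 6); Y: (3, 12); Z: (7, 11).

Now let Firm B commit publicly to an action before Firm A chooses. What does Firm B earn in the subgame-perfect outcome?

Backward induction with Firm B moving first.
- X → Firm A plays Low (best of 12, 10, 0); Firm B gets 6.
- Y → Firm A plays Mid (best of 9, 12, 3); Firm B gets 2.
- Z → Firm A plays Mid (best of 1, 9, 7); Firm B gets 5.
Among 6, 2, 5, the best is 6 at X. Subgame-perfect outcome: (Low, X) with payoffs (12, 6).

6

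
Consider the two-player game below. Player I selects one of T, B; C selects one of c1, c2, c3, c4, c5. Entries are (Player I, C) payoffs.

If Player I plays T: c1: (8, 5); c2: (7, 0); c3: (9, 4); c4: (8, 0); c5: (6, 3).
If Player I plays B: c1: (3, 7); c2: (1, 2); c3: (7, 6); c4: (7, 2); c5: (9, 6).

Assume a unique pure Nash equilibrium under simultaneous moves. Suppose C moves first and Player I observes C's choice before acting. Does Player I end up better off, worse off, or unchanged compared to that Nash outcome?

better off

Backward induction with C moving first.
- c1: Player I compares 8, 3 and picks T; C would get 5.
- c2: Player I compares 7, 1 and picks T; C would get 0.
- c3: Player I compares 9, 7 and picks T; C would get 4.
- c4: Player I compares 8, 7 and picks T; C would get 0.
- c5: Player I compares 6, 9 and picks B; C would get 6.
C's induced payoffs are 5, 0, 4, 0, 6, so C commits to c5. Subgame-perfect outcome: (B, c5) with payoffs (9, 6).
Now find the simultaneous Nash equilibrium.
Player I's best replies: c1→T; c2→T; c3→T; c4→T; c5→B.
C's best replies: T→c1; B→c1.
The unique mutual best reply is (T, c1), giving (8, 5).
Player I earns 9 sequentially versus 8 at the Nash outcome: better off.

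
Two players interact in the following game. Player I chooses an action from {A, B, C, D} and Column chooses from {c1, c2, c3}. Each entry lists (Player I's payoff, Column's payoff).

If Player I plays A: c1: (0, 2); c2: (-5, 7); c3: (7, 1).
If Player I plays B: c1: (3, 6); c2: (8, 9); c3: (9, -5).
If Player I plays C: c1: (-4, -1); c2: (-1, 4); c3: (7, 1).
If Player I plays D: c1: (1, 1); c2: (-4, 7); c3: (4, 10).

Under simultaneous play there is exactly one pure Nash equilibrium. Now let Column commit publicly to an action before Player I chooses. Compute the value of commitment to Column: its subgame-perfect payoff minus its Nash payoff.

0

Solve by backward induction (Column leads).
- c1: Player I compares 0, 3, -4, 1 and picks B; Column would get 6.
- c2: Player I compares -5, 8, -1, -4 and picks B; Column would get 9.
- c3: Player I compares 7, 9, 7, 4 and picks B; Column would get -5.
Maximizing over 6, 9, -5, Column chooses c2. Subgame-perfect outcome: (B, c2) with payoffs (8, 9).
Now find the simultaneous Nash equilibrium.
Player I's best replies: c1→B; c2→B; c3→B.
Column's best replies: A→c2; B→c2; C→c2; D→c3.
Only (B, c2) has each player best-responding; Nash payoffs (8, 9).
Column's commitment gain: 9 − 9 = 0.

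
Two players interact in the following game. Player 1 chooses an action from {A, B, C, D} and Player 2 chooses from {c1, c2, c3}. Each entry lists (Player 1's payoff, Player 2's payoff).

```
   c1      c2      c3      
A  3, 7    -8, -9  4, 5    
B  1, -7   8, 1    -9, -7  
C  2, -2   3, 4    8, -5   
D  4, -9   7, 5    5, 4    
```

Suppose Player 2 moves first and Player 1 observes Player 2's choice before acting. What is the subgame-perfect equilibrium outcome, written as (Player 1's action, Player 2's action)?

Backward induction with Player 2 moving first.
- c1: BR = D, leader payoff -9.
- c2: BR = B, leader payoff 1.
- c3: BR = C, leader payoff -5.
Maximizing over -9, 1, -5, Player 2 chooses c2. Subgame-perfect outcome: (B, c2) with payoffs (8, 1).

(B, c2)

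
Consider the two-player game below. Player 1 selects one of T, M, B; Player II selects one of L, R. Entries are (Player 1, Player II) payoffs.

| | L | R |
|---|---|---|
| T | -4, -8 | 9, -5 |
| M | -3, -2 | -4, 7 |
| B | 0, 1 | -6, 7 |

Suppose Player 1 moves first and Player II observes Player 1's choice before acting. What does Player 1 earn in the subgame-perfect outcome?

Solve by backward induction (Player 1 leads).
- T → Player II plays R (best of -8, -5); Player 1 gets 9.
- M → Player II plays R (best of -2, 7); Player 1 gets -4.
- B → Player II plays R (best of 1, 7); Player 1 gets -6.
Among 9, -4, -6, the best is 9 at T. Subgame-perfect outcome: (T, R) with payoffs (9, -5).

9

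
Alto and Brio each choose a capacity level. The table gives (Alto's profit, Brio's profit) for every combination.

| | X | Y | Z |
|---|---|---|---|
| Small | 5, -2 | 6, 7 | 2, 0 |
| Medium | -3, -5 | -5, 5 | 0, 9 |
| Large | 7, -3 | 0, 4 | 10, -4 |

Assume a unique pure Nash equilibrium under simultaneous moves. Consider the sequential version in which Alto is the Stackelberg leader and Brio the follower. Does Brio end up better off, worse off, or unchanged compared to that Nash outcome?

Brio best-responds to each possible Alto move:
- Small: Brio compares -2, 7, 0 and picks Y; Alto would get 6.
- Medium: Brio compares -5, 5, 9 and picks Z; Alto would get 0.
- Large: Brio compares -3, 4, -4 and picks Y; Alto would get 0.
Alto's induced payoffs are 6, 0, 0, so Alto commits to Small. Subgame-perfect outcome: (Small, Y) with payoffs (6, 7).
Under simultaneous play:
Alto's best replies: X→Large; Y→Small; Z→Large.
Brio's best replies: Small→Y; Medium→Z; Large→Y.
Only (Small, Y) has each player best-responding; Nash payoffs (6, 7).
Brio earns 7 sequentially versus 7 at the Nash outcome: unchanged.

unchanged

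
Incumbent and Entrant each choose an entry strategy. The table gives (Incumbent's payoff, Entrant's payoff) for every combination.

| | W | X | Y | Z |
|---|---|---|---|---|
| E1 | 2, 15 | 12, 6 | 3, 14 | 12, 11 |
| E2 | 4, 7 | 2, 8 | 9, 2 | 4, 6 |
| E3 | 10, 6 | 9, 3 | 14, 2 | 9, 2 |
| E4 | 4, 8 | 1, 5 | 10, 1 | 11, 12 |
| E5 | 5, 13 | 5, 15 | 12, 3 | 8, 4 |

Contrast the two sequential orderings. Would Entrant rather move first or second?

If Incumbent leads: Entrant's best replies are E1→W, E2→X, E3→W, E4→Z, E5→X; Incumbent's induced payoffs 2, 2, 10, 11, 5; outcome (E4, Z), payoffs (11, 12).
If Entrant leads: Incumbent's best replies are W→E3, X→E1, Y→E3, Z→E1; Entrant's induced payoffs 6, 6, 2, 11; outcome (E1, Z), payoffs (12, 11).
Entrant gets 11 moving first and 12 moving second, so Entrant prefers to move second.

second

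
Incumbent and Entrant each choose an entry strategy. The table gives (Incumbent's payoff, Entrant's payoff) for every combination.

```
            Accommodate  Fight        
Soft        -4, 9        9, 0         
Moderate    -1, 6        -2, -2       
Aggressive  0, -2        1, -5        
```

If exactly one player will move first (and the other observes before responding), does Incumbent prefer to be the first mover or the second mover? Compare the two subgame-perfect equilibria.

If Incumbent leads: Entrant's best replies are Soft→Accommodate, Moderate→Accommodate, Aggressive→Accommodate; Incumbent's induced payoffs -4, -1, 0; outcome (Aggressive, Accommodate), payoffs (0, -2).
If Entrant leads: Incumbent's best replies are Accommodate→Aggressive, Fight→Soft; Entrant's induced payoffs -2, 0; outcome (Soft, Fight), payoffs (9, 0).
Incumbent gets 0 moving first and 9 moving second, so Incumbent prefers to move second.

second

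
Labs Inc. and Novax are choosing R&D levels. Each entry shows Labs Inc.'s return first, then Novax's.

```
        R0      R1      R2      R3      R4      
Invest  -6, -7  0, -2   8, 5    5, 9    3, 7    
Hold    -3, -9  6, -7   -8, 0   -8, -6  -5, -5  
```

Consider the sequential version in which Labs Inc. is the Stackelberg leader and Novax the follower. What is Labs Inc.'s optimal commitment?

Invest

Novax best-responds to each possible Labs Inc. move:
- Invest → Novax plays R3 (best of -7, -2, 5, 9, 7); Labs Inc. gets 5.
- Hold → Novax plays R2 (best of -9, -7, 0, -6, -5); Labs Inc. gets -8.
Labs Inc.'s induced payoffs are 5, -8, so Labs Inc. commits to Invest. Subgame-perfect outcome: (Invest, R3) with payoffs (5, 9).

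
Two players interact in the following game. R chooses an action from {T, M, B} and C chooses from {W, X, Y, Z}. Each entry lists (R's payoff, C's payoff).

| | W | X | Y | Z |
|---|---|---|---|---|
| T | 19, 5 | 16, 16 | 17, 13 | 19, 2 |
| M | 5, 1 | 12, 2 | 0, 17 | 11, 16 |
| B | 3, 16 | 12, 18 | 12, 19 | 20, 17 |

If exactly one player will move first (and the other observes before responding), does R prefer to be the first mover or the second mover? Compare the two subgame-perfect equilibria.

If R leads: C's best replies are T→X, M→Y, B→Y; R's induced payoffs 16, 0, 12; outcome (T, X), payoffs (16, 16).
If C leads: R's best replies are W→T, X→T, Y→T, Z→B; C's induced payoffs 5, 16, 13, 17; outcome (B, Z), payoffs (20, 17).
R gets 16 moving first and 20 moving second, so R prefers to move second.

second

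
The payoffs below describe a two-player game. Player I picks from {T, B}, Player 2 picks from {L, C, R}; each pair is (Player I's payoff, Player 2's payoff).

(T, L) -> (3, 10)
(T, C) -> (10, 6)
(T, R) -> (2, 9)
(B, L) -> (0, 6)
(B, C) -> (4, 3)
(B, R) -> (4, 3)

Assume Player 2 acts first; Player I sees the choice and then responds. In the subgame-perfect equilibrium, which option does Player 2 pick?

L

Backward induction with Player 2 moving first.
- L: Player I compares 3, 0 and picks T; Player 2 would get 10.
- C: Player I compares 10, 4 and picks T; Player 2 would get 6.
- R: Player I compares 2, 4 and picks B; Player 2 would get 3.
Player 2's induced payoffs are 10, 6, 3, so Player 2 commits to L. Subgame-perfect outcome: (T, L) with payoffs (3, 10).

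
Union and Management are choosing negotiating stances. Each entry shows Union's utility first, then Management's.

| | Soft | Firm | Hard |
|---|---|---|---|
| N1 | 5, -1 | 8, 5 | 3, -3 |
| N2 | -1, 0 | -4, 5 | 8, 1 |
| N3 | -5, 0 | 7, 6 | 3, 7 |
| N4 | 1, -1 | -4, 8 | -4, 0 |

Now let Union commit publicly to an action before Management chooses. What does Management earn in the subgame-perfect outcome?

5

Management best-responds to each possible Union move:
- N1: BR = Firm, leader payoff 8.
- N2: BR = Firm, leader payoff -4.
- N3: BR = Hard, leader payoff 3.
- N4: BR = Firm, leader payoff -4.
Among 8, -4, 3, -4, the best is 8 at N1. Subgame-perfect outcome: (N1, Firm) with payoffs (8, 5).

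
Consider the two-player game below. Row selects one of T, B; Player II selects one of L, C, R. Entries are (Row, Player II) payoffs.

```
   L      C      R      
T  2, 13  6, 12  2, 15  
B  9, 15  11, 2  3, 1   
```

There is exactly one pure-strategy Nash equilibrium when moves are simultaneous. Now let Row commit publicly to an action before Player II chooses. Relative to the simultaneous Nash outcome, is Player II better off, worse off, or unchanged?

Solve by backward induction (Row leads).
- T: BR = R, leader payoff 2.
- B: BR = L, leader payoff 9.
Row's induced payoffs are 2, 9, so Row commits to B. Subgame-perfect outcome: (B, L) with payoffs (9, 15).
For the simultaneous game, intersect best replies.
Row's best replies: L→B; C→B; R→B.
Player II's best replies: T→R; B→L.
Only (B, L) has each player best-responding; Nash payoffs (9, 15).
Player II earns 15 sequentially versus 15 at the Nash outcome: unchanged.

unchanged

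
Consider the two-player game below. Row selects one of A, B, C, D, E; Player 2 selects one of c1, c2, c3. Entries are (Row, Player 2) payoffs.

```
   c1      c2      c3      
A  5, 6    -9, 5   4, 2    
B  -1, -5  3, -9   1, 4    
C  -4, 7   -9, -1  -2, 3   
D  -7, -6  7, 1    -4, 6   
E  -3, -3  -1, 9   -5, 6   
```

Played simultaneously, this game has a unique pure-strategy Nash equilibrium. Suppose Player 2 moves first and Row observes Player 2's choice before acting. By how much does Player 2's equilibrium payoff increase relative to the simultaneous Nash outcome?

Row best-responds to each possible Player 2 move:
- c1: BR = A, leader payoff 6.
- c2: BR = D, leader payoff 1.
- c3: BR = A, leader payoff 2.
Maximizing over 6, 1, 2, Player 2 chooses c1. Subgame-perfect outcome: (A, c1) with payoffs (5, 6).
Now find the simultaneous Nash equilibrium.
Row's best replies: c1→A; c2→D; c3→A.
Player 2's best replies: A→c1; B→c3; C→c1; D→c3; E→c2.
The unique mutual best reply is (A, c1), giving (5, 6).
Player 2's commitment gain: 6 − 6 = 0.

0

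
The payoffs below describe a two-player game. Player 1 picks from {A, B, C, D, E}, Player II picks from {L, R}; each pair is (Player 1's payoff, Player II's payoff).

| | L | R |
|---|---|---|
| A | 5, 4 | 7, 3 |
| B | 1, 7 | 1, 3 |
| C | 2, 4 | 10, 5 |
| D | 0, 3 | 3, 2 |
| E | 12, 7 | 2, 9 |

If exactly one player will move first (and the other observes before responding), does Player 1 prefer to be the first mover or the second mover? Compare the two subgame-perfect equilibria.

second

If Player 1 leads: Player II's best replies are A→L, B→L, C→R, D→L, E→R; Player 1's induced payoffs 5, 1, 10, 0, 2; outcome (C, R), payoffs (10, 5).
If Player II leads: Player 1's best replies are L→E, R→C; Player II's induced payoffs 7, 5; outcome (E, L), payoffs (12, 7).
Player 1 gets 10 moving first and 12 moving second, so Player 1 prefers to move second.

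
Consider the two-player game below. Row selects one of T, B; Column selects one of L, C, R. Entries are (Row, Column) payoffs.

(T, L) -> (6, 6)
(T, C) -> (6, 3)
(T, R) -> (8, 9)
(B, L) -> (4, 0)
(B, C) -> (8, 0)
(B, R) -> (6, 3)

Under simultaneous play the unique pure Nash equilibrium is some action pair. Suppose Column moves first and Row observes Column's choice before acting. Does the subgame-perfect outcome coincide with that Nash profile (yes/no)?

Backward induction with Column moving first.
- L: Row compares 6, 4 and picks T; Column would get 6.
- C: Row compares 6, 8 and picks B; Column would get 0.
- R: Row compares 8, 6 and picks T; Column would get 9.
Among 6, 0, 9, the best is 9 at R. Subgame-perfect outcome: (T, R) with payoffs (8, 9).
Under simultaneous play:
Row's best replies: L→T; C→B; R→T.
Column's best replies: T→R; B→R.
Only (T, R) has each player best-responding; Nash payoffs (8, 9).
Sequential outcome (T, R) coincides with the Nash profile (T, R).

yes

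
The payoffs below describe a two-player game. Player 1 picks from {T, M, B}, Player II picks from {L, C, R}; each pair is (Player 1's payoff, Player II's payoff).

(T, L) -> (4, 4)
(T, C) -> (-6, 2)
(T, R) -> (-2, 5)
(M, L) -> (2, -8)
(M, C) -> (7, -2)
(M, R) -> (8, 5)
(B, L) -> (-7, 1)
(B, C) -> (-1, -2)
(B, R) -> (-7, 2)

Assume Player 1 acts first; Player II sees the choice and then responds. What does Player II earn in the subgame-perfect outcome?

Backward induction with Player 1 moving first.
- T → Player II plays R (best of 4, 2, 5); Player 1 gets -2.
- M → Player II plays R (best of -8, -2, 5); Player 1 gets 8.
- B → Player II plays R (best of 1, -2, 2); Player 1 gets -7.
Player 1's induced payoffs are -2, 8, -7, so Player 1 commits to M. Subgame-perfect outcome: (M, R) with payoffs (8, 5).

5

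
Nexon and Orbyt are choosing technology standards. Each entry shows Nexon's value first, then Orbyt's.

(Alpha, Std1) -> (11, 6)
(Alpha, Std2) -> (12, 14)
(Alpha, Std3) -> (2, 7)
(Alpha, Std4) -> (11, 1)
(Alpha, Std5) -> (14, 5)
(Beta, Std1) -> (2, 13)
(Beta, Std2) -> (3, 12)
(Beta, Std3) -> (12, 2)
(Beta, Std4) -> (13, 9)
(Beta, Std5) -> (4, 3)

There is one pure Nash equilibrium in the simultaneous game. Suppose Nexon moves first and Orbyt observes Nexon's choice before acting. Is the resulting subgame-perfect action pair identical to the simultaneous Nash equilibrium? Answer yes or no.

yes

Backward induction with Nexon moving first.
- Alpha → Orbyt plays Std2 (best of 6, 14, 7, 1, 5); Nexon gets 12.
- Beta → Orbyt plays Std1 (best of 13, 12, 2, 9, 3); Nexon gets 2.
Among 12, 2, the best is 12 at Alpha. Subgame-perfect outcome: (Alpha, Std2) with payoffs (12, 14).
Now find the simultaneous Nash equilibrium.
Nexon's best replies: Std1→Alpha; Std2→Alpha; Std3→Beta; Std4→Beta; Std5→Alpha.
Orbyt's best replies: Alpha→Std2; Beta→Std1.
The unique mutual best reply is (Alpha, Std2), giving (12, 14).
Sequential outcome (Alpha, Std2) coincides with the Nash profile (Alpha, Std2).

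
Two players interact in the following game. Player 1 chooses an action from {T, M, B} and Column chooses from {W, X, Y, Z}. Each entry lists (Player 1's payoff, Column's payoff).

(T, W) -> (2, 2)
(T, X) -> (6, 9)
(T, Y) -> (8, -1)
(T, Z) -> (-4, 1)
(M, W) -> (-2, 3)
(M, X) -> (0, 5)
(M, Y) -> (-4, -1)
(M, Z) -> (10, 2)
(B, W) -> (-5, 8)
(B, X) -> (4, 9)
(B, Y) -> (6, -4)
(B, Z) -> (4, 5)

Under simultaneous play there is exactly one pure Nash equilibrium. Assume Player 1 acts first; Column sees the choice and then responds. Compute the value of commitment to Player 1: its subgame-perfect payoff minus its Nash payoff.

0

Backward induction with Player 1 moving first.
- T: Column compares 2, 9, -1, 1 and picks X; Player 1 would get 6.
- M: Column compares 3, 5, -1, 2 and picks X; Player 1 would get 0.
- B: Column compares 8, 9, -4, 5 and picks X; Player 1 would get 4.
Player 1's induced payoffs are 6, 0, 4, so Player 1 commits to T. Subgame-perfect outcome: (T, X) with payoffs (6, 9).
Under simultaneous play:
Player 1's best replies: W→T; X→T; Y→T; Z→M.
Column's best replies: T→X; M→X; B→X.
The unique mutual best reply is (T, X), giving (6, 9).
Player 1's commitment gain: 6 − 6 = 0.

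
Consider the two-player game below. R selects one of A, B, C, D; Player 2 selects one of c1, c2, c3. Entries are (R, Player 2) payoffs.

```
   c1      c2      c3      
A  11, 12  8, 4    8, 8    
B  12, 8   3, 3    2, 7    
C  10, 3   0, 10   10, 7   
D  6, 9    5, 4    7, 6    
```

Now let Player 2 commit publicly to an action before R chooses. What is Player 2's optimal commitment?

c1

R best-responds to each possible Player 2 move:
- c1 → R plays B (best of 11, 12, 10, 6); Player 2 gets 8.
- c2 → R plays A (best of 8, 3, 0, 5); Player 2 gets 4.
- c3 → R plays C (best of 8, 2, 10, 7); Player 2 gets 7.
Among 8, 4, 7, the best is 8 at c1. Subgame-perfect outcome: (B, c1) with payoffs (12, 8).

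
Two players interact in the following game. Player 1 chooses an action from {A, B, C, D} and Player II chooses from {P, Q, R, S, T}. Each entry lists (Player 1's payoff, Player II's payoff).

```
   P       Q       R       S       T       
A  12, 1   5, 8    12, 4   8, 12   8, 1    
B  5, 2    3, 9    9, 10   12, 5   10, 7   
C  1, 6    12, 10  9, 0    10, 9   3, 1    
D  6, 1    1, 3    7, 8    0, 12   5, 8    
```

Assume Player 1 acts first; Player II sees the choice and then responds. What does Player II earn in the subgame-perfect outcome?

10

Work backward from Player II's decision.
- A → Player II plays S (best of 1, 8, 4, 12, 1); Player 1 gets 8.
- B → Player II plays R (best of 2, 9, 10, 5, 7); Player 1 gets 9.
- C → Player II plays Q (best of 6, 10, 0, 9, 1); Player 1 gets 12.
- D → Player II plays S (best of 1, 3, 8, 12, 8); Player 1 gets 0.
Player 1's induced payoffs are 8, 9, 12, 0, so Player 1 commits to C. Subgame-perfect outcome: (C, Q) with payoffs (12, 10).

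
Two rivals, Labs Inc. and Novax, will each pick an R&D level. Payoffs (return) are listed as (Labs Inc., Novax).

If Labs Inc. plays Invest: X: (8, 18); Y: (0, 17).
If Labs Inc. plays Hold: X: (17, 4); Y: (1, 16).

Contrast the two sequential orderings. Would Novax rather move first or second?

second

If Labs Inc. leads: Novax's best replies are Invest→X, Hold→Y; Labs Inc.'s induced payoffs 8, 1; outcome (Invest, X), payoffs (8, 18).
If Novax leads: Labs Inc.'s best replies are X→Hold, Y→Hold; Novax's induced payoffs 4, 16; outcome (Hold, Y), payoffs (1, 16).
Novax gets 16 moving first and 18 moving second, so Novax prefers to move second.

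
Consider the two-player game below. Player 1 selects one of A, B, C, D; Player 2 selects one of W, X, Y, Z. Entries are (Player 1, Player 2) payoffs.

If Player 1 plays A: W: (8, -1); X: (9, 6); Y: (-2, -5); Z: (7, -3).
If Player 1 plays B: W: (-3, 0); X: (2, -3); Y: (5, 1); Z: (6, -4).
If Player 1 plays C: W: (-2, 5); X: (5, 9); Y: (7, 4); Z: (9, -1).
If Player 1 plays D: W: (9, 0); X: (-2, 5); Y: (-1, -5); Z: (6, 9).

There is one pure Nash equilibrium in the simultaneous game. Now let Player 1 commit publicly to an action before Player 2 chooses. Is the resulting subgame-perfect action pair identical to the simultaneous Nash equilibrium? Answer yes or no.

yes

Backward induction with Player 1 moving first.
- A → Player 2 plays X (best of -1, 6, -5, -3); Player 1 gets 9.
- B → Player 2 plays Y (best of 0, -3, 1, -4); Player 1 gets 5.
- C → Player 2 plays X (best of 5, 9, 4, -1); Player 1 gets 5.
- D → Player 2 plays Z (best of 0, 5, -5, 9); Player 1 gets 6.
Player 1's induced payoffs are 9, 5, 5, 6, so Player 1 commits to A. Subgame-perfect outcome: (A, X) with payoffs (9, 6).
For the simultaneous game, intersect best replies.
Player 1's best replies: W→D; X→A; Y→C; Z→C.
Player 2's best replies: A→X; B→Y; C→X; D→Z.
The unique mutual best reply is (A, X), giving (9, 6).
Sequential outcome (A, X) coincides with the Nash profile (A, X).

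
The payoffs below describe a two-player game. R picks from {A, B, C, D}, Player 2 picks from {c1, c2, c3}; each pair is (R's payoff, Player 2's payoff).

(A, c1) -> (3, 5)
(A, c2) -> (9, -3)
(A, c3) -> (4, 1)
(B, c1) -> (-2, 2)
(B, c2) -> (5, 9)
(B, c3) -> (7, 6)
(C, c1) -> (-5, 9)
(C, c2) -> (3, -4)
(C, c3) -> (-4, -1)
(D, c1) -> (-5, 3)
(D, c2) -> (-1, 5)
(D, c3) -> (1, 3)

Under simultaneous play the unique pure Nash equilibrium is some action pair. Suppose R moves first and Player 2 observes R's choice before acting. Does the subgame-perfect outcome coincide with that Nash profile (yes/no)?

Backward induction with R moving first.
- A: BR = c1, leader payoff 3.
- B: BR = c2, leader payoff 5.
- C: BR = c1, leader payoff -5.
- D: BR = c2, leader payoff -1.
Among 3, 5, -5, -1, the best is 5 at B. Subgame-perfect outcome: (B, c2) with payoffs (5, 9).
Now find the simultaneous Nash equilibrium.
R's best replies: c1→A; c2→A; c3→B.
Player 2's best replies: A→c1; B→c2; C→c1; D→c2.
The unique mutual best reply is (A, c1), giving (3, 5).
Sequential outcome (B, c2) differs from the Nash profile (A, c1).

no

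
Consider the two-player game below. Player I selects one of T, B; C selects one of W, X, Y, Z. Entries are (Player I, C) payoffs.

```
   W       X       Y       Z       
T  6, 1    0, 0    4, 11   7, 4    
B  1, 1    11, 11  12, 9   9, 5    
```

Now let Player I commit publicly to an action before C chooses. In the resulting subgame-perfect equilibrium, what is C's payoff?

Work backward from C's decision.
- T → C plays Y (best of 1, 0, 11, 4); Player I gets 4.
- B → C plays X (best of 1, 11, 9, 5); Player I gets 11.
Among 4, 11, the best is 11 at B. Subgame-perfect outcome: (B, X) with payoffs (11, 11).

11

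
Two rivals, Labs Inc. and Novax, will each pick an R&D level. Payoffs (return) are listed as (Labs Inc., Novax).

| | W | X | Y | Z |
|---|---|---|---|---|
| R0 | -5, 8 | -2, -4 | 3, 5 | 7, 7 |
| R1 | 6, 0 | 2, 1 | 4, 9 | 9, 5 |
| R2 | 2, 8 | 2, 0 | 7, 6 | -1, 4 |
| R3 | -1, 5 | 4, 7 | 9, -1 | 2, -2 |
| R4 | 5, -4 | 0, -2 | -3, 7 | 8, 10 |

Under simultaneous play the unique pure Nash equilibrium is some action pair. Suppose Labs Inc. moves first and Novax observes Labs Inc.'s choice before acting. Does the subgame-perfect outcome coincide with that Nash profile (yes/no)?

no

Work backward from Novax's decision.
- R0 → Novax plays W (best of 8, -4, 5, 7); Labs Inc. gets -5.
- R1 → Novax plays Y (best of 0, 1, 9, 5); Labs Inc. gets 4.
- R2 → Novax plays W (best of 8, 0, 6, 4); Labs Inc. gets 2.
- R3 → Novax plays X (best of 5, 7, -1, -2); Labs Inc. gets 4.
- R4 → Novax plays Z (best of -4, -2, 7, 10); Labs Inc. gets 8.
Labs Inc.'s induced payoffs are -5, 4, 2, 4, 8, so Labs Inc. commits to R4. Subgame-perfect outcome: (R4, Z) with payoffs (8, 10).
For the simultaneous game, intersect best replies.
Labs Inc.'s best replies: W→R1; X→R3; Y→R3; Z→R1.
Novax's best replies: R0→W; R1→Y; R2→W; R3→X; R4→Z.
The unique mutual best reply is (R3, X), giving (4, 7).
Sequential outcome (R4, Z) differs from the Nash profile (R3, X).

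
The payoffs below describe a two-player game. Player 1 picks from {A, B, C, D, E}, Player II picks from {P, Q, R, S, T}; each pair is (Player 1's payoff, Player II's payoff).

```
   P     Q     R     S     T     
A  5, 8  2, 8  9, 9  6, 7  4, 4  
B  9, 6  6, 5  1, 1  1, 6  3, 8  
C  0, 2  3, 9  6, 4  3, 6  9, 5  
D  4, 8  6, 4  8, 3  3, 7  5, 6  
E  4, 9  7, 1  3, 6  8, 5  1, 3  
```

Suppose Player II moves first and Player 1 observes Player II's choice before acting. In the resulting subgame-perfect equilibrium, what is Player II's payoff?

Solve by backward induction (Player II leads).
- P: Player 1 compares 5, 9, 0, 4, 4 and picks B; Player II would get 6.
- Q: Player 1 compares 2, 6, 3, 6, 7 and picks E; Player II would get 1.
- R: Player 1 compares 9, 1, 6, 8, 3 and picks A; Player II would get 9.
- S: Player 1 compares 6, 1, 3, 3, 8 and picks E; Player II would get 5.
- T: Player 1 compares 4, 3, 9, 5, 1 and picks C; Player II would get 5.
Maximizing over 6, 1, 9, 5, 5, Player II chooses R. Subgame-perfect outcome: (A, R) with payoffs (9, 9).

9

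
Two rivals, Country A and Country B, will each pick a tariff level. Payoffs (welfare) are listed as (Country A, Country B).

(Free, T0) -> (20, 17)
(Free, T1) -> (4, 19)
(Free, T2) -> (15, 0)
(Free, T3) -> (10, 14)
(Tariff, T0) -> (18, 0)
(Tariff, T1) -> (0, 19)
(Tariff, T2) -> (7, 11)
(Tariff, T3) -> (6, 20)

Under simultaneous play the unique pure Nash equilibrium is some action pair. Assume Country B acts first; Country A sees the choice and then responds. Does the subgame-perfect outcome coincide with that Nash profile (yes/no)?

Country A best-responds to each possible Country B move:
- T0 → Country A plays Free (best of 20, 18); Country B gets 17.
- T1 → Country A plays Free (best of 4, 0); Country B gets 19.
- T2 → Country A plays Free (best of 15, 7); Country B gets 0.
- T3 → Country A plays Free (best of 10, 6); Country B gets 14.
Maximizing over 17, 19, 0, 14, Country B chooses T1. Subgame-perfect outcome: (Free, T1) with payoffs (4, 19).
Under simultaneous play:
Country A's best replies: T0→Free; T1→Free; T2→Free; T3→Free.
Country B's best replies: Free→T1; Tariff→T3.
Only (Free, T1) has each player best-responding; Nash payoffs (4, 19).
Sequential outcome (Free, T1) coincides with the Nash profile (Free, T1).

yes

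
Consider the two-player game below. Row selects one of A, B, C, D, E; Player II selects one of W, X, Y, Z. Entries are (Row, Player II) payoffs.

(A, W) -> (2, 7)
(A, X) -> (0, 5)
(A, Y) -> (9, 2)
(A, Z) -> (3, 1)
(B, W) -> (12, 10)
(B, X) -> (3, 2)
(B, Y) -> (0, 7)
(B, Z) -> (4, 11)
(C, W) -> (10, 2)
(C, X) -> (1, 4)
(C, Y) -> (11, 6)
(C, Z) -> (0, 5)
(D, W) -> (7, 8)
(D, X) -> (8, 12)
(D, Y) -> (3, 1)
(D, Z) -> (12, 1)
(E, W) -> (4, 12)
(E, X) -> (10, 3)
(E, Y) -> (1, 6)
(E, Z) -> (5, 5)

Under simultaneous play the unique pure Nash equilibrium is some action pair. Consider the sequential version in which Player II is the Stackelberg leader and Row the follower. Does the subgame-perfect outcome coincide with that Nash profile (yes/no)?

no

Row best-responds to each possible Player II move:
- W: Row compares 2, 12, 10, 7, 4 and picks B; Player II would get 10.
- X: Row compares 0, 3, 1, 8, 10 and picks E; Player II would get 3.
- Y: Row compares 9, 0, 11, 3, 1 and picks C; Player II would get 6.
- Z: Row compares 3, 4, 0, 12, 5 and picks D; Player II would get 1.
Player II's induced payoffs are 10, 3, 6, 1, so Player II commits to W. Subgame-perfect outcome: (B, W) with payoffs (12, 10).
Now find the simultaneous Nash equilibrium.
Row's best replies: W→B; X→E; Y→C; Z→D.
Player II's best replies: A→W; B→Z; C→Y; D→X; E→W.
Only (C, Y) has each player best-responding; Nash payoffs (11, 6).
Sequential outcome (B, W) differs from the Nash profile (C, Y).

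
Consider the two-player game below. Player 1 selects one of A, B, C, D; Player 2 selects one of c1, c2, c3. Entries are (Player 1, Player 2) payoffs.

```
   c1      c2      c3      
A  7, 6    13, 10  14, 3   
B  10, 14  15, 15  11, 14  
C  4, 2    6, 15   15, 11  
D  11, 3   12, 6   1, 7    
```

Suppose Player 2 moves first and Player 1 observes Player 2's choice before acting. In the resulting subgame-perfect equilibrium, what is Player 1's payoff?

Solve by backward induction (Player 2 leads).
- c1: Player 1 compares 7, 10, 4, 11 and picks D; Player 2 would get 3.
- c2: Player 1 compares 13, 15, 6, 12 and picks B; Player 2 would get 15.
- c3: Player 1 compares 14, 11, 15, 1 and picks C; Player 2 would get 11.
Among 3, 15, 11, the best is 15 at c2. Subgame-perfect outcome: (B, c2) with payoffs (15, 15).

15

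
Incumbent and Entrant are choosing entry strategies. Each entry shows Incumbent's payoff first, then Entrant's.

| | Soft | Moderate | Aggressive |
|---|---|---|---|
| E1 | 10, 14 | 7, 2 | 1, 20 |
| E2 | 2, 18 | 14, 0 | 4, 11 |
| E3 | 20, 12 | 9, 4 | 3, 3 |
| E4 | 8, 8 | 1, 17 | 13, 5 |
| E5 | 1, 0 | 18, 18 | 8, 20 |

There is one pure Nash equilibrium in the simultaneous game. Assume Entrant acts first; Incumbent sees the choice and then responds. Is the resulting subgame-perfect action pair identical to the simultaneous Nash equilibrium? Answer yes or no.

Backward induction with Entrant moving first.
- Soft: Incumbent compares 10, 2, 20, 8, 1 and picks E3; Entrant would get 12.
- Moderate: Incumbent compares 7, 14, 9, 1, 18 and picks E5; Entrant would get 18.
- Aggressive: Incumbent compares 1, 4, 3, 13, 8 and picks E4; Entrant would get 5.
Maximizing over 12, 18, 5, Entrant chooses Moderate. Subgame-perfect outcome: (E5, Moderate) with payoffs (18, 18).
Now find the simultaneous Nash equilibrium.
Incumbent's best replies: Soft→E3; Moderate→E5; Aggressive→E4.
Entrant's best replies: E1→Aggressive; E2→Soft; E3→Soft; E4→Moderate; E5→Aggressive.
Only (E3, Soft) has each player best-responding; Nash payoffs (20, 12).
Sequential outcome (E5, Moderate) differs from the Nash profile (E3, Soft).

no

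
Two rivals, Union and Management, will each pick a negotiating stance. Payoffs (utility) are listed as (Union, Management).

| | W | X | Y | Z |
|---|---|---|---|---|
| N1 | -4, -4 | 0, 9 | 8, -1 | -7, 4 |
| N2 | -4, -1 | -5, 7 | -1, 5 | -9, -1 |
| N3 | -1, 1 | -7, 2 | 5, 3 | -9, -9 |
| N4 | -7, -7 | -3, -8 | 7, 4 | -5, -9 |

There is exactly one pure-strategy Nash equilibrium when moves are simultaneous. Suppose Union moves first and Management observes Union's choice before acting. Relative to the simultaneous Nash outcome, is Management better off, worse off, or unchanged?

Backward induction with Union moving first.
- N1 → Management plays X (best of -4, 9, -1, 4); Union gets 0.
- N2 → Management plays X (best of -1, 7, 5, -1); Union gets -5.
- N3 → Management plays Y (best of 1, 2, 3, -9); Union gets 5.
- N4 → Management plays Y (best of -7, -8, 4, -9); Union gets 7.
Among 0, -5, 5, 7, the best is 7 at N4. Subgame-perfect outcome: (N4, Y) with payoffs (7, 4).
Under simultaneous play:
Union's best replies: W→N3; X→N1; Y→N1; Z→N4.
Management's best replies: N1→X; N2→X; N3→Y; N4→Y.
Only (N1, X) has each player best-responding; Nash payoffs (0, 9).
Management earns 4 sequentially versus 9 at the Nash outcome: worse off.

worse off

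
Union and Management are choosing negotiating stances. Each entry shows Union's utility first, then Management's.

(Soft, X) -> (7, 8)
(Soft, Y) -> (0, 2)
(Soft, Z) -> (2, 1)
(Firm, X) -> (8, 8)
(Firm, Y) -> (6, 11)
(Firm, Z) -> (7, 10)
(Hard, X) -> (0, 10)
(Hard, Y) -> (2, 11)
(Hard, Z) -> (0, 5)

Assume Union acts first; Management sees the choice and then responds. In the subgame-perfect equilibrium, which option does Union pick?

Soft

Solve by backward induction (Union leads).
- Soft: Management compares 8, 2, 1 and picks X; Union would get 7.
- Firm: Management compares 8, 11, 10 and picks Y; Union would get 6.
- Hard: Management compares 10, 11, 5 and picks Y; Union would get 2.
Among 7, 6, 2, the best is 7 at Soft. Subgame-perfect outcome: (Soft, X) with payoffs (7, 8).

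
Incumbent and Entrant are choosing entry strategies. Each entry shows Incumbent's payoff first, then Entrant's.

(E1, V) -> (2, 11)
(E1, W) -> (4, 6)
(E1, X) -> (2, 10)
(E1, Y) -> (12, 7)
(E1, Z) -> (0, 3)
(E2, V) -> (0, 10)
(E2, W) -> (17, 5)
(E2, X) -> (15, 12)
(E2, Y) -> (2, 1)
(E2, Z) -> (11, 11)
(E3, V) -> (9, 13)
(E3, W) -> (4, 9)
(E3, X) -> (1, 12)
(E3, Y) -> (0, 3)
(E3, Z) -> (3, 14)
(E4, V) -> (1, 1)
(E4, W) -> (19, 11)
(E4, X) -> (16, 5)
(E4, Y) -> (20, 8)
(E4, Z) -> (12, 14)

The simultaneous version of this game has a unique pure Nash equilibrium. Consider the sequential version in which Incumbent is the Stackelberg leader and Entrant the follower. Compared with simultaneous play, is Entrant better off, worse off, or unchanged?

worse off

Backward induction with Incumbent moving first.
- E1 → Entrant plays V (best of 11, 6, 10, 7, 3); Incumbent gets 2.
- E2 → Entrant plays X (best of 10, 5, 12, 1, 11); Incumbent gets 15.
- E3 → Entrant plays Z (best of 13, 9, 12, 3, 14); Incumbent gets 3.
- E4 → Entrant plays Z (best of 1, 11, 5, 8, 14); Incumbent gets 12.
Among 2, 15, 3, 12, the best is 15 at E2. Subgame-perfect outcome: (E2, X) with payoffs (15, 12).
For the simultaneous game, intersect best replies.
Incumbent's best replies: V→E3; W→E4; X→E4; Y→E4; Z→E4.
Entrant's best replies: E1→V; E2→X; E3→Z; E4→Z.
The unique mutual best reply is (E4, Z), giving (12, 14).
Entrant earns 12 sequentially versus 14 at the Nash outcome: worse off.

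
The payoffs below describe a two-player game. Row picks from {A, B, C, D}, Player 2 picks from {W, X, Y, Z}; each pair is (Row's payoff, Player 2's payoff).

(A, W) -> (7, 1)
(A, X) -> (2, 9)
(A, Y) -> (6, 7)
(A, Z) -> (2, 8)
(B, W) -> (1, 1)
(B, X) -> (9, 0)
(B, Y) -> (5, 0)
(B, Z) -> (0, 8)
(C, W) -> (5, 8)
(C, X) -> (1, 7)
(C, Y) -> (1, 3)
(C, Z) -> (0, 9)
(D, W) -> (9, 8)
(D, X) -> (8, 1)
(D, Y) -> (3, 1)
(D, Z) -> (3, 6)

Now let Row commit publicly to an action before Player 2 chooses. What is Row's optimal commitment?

D

Player 2 best-responds to each possible Row move:
- A: BR = X, leader payoff 2.
- B: BR = Z, leader payoff 0.
- C: BR = Z, leader payoff 0.
- D: BR = W, leader payoff 9.
Row's induced payoffs are 2, 0, 0, 9, so Row commits to D. Subgame-perfect outcome: (D, W) with payoffs (9, 8).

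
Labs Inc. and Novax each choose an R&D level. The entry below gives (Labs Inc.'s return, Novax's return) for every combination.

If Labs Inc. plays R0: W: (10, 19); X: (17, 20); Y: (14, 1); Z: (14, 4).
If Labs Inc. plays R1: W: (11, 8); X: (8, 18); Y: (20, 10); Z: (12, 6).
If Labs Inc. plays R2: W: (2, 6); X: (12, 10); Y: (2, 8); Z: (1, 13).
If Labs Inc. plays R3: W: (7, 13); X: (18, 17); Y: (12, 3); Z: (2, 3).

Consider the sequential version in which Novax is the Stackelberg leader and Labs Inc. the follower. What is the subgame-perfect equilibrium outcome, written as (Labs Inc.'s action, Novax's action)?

(R3, X)

Labs Inc. best-responds to each possible Novax move:
- W: Labs Inc. compares 10, 11, 2, 7 and picks R1; Novax would get 8.
- X: Labs Inc. compares 17, 8, 12, 18 and picks R3; Novax would get 17.
- Y: Labs Inc. compares 14, 20, 2, 12 and picks R1; Novax would get 10.
- Z: Labs Inc. compares 14, 12, 1, 2 and picks R0; Novax would get 4.
Among 8, 17, 10, 4, the best is 17 at X. Subgame-perfect outcome: (R3, X) with payoffs (18, 17).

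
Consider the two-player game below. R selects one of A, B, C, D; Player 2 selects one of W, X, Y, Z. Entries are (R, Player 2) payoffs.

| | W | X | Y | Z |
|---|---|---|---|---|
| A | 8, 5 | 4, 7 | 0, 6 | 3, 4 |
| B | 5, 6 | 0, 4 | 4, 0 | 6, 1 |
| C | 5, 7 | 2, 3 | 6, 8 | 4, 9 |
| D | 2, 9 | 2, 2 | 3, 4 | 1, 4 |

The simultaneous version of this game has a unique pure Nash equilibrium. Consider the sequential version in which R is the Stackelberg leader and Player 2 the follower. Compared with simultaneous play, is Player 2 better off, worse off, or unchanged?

worse off

Solve by backward induction (R leads).
- A → Player 2 plays X (best of 5, 7, 6, 4); R gets 4.
- B → Player 2 plays W (best of 6, 4, 0, 1); R gets 5.
- C → Player 2 plays Z (best of 7, 3, 8, 9); R gets 4.
- D → Player 2 plays W (best of 9, 2, 4, 4); R gets 2.
R's induced payoffs are 4, 5, 4, 2, so R commits to B. Subgame-perfect outcome: (B, W) with payoffs (5, 6).
Under simultaneous play:
R's best replies: W→A; X→A; Y→C; Z→B.
Player 2's best replies: A→X; B→W; C→Z; D→W.
Only (A, X) has each player best-responding; Nash payoffs (4, 7).
Player 2 earns 6 sequentially versus 7 at the Nash outcome: worse off.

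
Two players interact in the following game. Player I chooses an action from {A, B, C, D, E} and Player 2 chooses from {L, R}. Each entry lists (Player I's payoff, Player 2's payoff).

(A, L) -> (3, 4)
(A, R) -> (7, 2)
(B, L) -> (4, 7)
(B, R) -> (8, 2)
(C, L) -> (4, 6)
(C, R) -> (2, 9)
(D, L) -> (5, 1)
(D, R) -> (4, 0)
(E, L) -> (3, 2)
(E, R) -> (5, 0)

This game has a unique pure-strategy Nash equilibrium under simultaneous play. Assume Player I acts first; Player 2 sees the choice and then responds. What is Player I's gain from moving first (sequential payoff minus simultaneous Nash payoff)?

Solve by backward induction (Player I leads).
- A: BR = L, leader payoff 3.
- B: BR = L, leader payoff 4.
- C: BR = R, leader payoff 2.
- D: BR = L, leader payoff 5.
- E: BR = L, leader payoff 3.
Maximizing over 3, 4, 2, 5, 3, Player I chooses D. Subgame-perfect outcome: (D, L) with payoffs (5, 1).
For the simultaneous game, intersect best replies.
Player I's best replies: L→D; R→B.
Player 2's best replies: A→L; B→L; C→R; D→L; E→L.
Only (D, L) has each player best-responding; Nash payoffs (5, 1).
Player I's commitment gain: 5 − 5 = 0.

0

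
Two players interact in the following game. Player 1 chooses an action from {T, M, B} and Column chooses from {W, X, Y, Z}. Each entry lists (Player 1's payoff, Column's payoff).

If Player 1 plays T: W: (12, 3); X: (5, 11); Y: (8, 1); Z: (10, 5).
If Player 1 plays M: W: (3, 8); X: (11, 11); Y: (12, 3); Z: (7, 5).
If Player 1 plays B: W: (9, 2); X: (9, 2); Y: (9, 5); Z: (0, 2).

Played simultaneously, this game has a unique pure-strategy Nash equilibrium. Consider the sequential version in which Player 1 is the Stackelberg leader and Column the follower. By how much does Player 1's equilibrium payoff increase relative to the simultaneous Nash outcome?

Solve by backward induction (Player 1 leads).
- T: Column compares 3, 11, 1, 5 and picks X; Player 1 would get 5.
- M: Column compares 8, 11, 3, 5 and picks X; Player 1 would get 11.
- B: Column compares 2, 2, 5, 2 and picks Y; Player 1 would get 9.
Maximizing over 5, 11, 9, Player 1 chooses M. Subgame-perfect outcome: (M, X) with payoffs (11, 11).
Under simultaneous play:
Player 1's best replies: W→T; X→M; Y→M; Z→T.
Column's best replies: T→X; M→X; B→Y.
Only (M, X) has each player best-responding; Nash payoffs (11, 11).
Player 1's commitment gain: 11 − 11 = 0.

0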